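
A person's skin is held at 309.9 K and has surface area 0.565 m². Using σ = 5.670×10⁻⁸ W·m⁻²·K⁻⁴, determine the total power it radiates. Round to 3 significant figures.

Area A = 0.565 m².
P = σAT⁴ = 5.670×10⁻⁸ × 0.565 × (309.9)⁴ = 295 W.

P ≈ 295 W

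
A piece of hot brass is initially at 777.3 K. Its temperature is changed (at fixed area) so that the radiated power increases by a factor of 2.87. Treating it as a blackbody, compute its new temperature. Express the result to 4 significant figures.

P ∝ T⁴, so T₂/T₁ = (P₂/P₁)^(1/4) = (2.87)^(1/4) = 1.30158.
T₂ = 777.3 × 1.30158 = 1012 K.

T₂ ≈ 1012 K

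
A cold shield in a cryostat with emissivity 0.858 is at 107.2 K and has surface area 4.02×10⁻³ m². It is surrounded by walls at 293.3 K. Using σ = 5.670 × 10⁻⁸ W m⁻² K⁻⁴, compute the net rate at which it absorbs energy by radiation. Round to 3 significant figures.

Area A = 4.02×10⁻³ m².
Net radiated power P_net = εσA(T⁴ − T₀⁴) = 0.858×5.670×10⁻⁸×4.02×10⁻³×(107.2⁴ − 293.3⁴).
T⁴ − T₀⁴ = 1.32062×10⁸ − 7.40028×10⁹ = -7.26822×10⁹ K⁴, so P_net = -1.42 W — negative, meaning a net gain of 1.42 W.

Net gain ≈ 1.42 W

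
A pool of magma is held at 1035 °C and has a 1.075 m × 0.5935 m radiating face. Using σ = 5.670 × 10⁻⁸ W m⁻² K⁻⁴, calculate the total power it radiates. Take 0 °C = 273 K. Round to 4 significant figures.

T = 1035 °C + 273 = 1308 K.
Area A = 1.075 × 0.5935 = 0.638012 m².
P = σAT⁴ = 5.670×10⁻⁸ × 0.638012 × (1308)⁴ = 1.059×10⁵ W.

P ≈ 1.059×10⁵ W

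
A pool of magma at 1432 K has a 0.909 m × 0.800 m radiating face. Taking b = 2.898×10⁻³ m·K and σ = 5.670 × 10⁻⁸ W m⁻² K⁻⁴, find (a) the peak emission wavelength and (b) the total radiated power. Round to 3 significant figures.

(a) λ_max = b/T = 2.898×10⁻³/1432 = 2.024×10⁻⁶ m = 2.02 μm.
Area A = 0.909 × 0.800 = 0.7272 m².
(b) P = σAT⁴ = 5.670×10⁻⁸×0.7272×(1432)⁴ = 1.73×10⁵ W.

λ_max ≈ 2.02 μm; P ≈ 1.73×10⁵ W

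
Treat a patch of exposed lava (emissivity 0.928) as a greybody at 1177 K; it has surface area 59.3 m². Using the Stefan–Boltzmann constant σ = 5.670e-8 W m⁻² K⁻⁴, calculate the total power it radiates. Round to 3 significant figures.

P ≈ 5.99×10⁶ W

Area A = 59.3 m².
P = εσAT⁴ = 0.928 × 5.670×10⁻⁸ × 59.3 × (1177)⁴ = 5.99×10⁶ W.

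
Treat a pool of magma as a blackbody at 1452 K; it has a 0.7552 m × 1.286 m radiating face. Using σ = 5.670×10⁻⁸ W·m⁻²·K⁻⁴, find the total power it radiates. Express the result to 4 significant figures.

P ≈ 2.448×10⁵ W

Area A = 0.7552 × 1.286 = 0.971187 m².
P = σAT⁴ = 5.670×10⁻⁸ × 0.971187 × (1452)⁴ = 2.448×10⁵ W.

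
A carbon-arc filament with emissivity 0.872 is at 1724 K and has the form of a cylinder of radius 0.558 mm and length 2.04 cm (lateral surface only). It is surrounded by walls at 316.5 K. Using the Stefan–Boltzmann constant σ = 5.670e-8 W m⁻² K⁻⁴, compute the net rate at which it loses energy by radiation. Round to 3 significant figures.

Lateral area A = 2πrL = 2π×5.58×10⁻⁴×0.0204 = 7.15228×10⁻⁵ m².
Net radiated power P_net = εσA(T⁴ − T₀⁴) = 0.872×5.670×10⁻⁸×7.15228×10⁻⁵×(1724⁴ − 316.5⁴).
T⁴ − T₀⁴ = 8.83383×10¹² − 1.00345×10¹⁰ = 8.82380×10¹² K⁴, so P_net = 31.2 W.

Net loss ≈ 31.2 W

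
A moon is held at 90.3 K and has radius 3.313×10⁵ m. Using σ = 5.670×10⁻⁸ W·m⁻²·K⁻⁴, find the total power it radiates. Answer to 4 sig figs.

Surface area A = 4πR² = 4π(3.313×10⁵ m)² = 1.37928×10¹² m².
P = σAT⁴ = 5.670×10⁻⁸ × 1.37928×10¹² × (90.3)⁴ = 5.200×10¹² W.

P ≈ 5.200×10¹² W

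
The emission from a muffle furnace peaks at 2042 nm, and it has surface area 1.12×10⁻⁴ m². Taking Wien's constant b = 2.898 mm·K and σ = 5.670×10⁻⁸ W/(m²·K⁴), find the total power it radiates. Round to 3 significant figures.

Wien's law: T = b/λ_max = 2.898×10⁻³/2.042×10⁻⁶ = 1419.20 K.
Area A = 1.12×10⁻⁴ m².
Then P = σAT⁴ = 5.670×10⁻⁸×1.12×10⁻⁴×(1419.20)⁴ = 25.8 W.

P ≈ 25.8 W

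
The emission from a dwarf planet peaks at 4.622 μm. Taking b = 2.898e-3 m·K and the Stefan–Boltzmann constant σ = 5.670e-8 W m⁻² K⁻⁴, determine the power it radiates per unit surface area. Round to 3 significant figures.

I ≈ 8.76×10³ W/m²

Wien's law: T = b/λ_max = 2.898×10⁻³/4.622×10⁻⁶ = 627.001 K.
Then I = σT⁴ = 5.670×10⁻⁸×(627.001)⁴ = 8.76×10³ W/m².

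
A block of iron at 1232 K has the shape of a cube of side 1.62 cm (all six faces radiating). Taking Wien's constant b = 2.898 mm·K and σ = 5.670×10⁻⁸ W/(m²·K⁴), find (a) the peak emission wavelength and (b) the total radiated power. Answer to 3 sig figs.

(a) λ_max = b/T = 2.898×10⁻³/1232 = 2.352×10⁻⁶ m = 2.35×10³ nm.
Area A = 6s² = 6×(0.0162 m)² = 1.57464×10⁻³ m².
(b) P = σAT⁴ = 5.670×10⁻⁸×1.57464×10⁻³×(1232)⁴ = 206 W.

λ_max ≈ 2.35×10³ nm; P ≈ 206 W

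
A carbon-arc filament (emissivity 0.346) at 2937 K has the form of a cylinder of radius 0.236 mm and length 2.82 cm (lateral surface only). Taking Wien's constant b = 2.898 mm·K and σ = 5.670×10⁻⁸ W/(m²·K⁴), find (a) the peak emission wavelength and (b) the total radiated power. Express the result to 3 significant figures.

λ_max ≈ 987 nm; P ≈ 61.0 W

(a) λ_max = b/T = 2.898×10⁻³/2937 = 9.867×10⁻⁷ m = 987 nm.
Lateral area A = 2πrL = 2π×2.36×10⁻⁴×0.0282 = 4.18159×10⁻⁵ m².
(b) P = εσAT⁴ = 0.346×5.670×10⁻⁸×4.18159×10⁻⁵×(2937)⁴ = 61.0 W.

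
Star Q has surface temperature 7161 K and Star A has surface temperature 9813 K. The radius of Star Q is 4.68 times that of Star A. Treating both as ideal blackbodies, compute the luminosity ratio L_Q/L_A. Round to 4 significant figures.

L ∝ R²T⁴, so L_Q/L_A = (R_Q/R_A)²(T_Q/T_A)⁴ = (4.68)² × (7161/9813)⁴ = 21.9024 × 0.283588 = 6.211.

L_Q/L_A ≈ 6.211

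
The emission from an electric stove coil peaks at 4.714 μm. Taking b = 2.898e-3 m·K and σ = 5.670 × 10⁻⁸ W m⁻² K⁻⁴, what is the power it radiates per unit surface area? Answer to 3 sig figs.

I ≈ 8.10×10³ W/m²

Wien's law: T = b/λ_max = 2.898×10⁻³/4.714×10⁻⁶ = 614.765 K.
Then I = σT⁴ = 5.670×10⁻⁸×(614.765)⁴ = 8.10×10³ W/m².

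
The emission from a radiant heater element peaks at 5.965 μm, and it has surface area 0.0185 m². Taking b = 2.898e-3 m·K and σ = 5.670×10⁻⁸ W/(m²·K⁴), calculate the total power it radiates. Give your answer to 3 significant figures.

Wien's law: T = b/λ_max = 2.898×10⁻³/5.965×10⁻⁶ = 485.834 K.
Area A = 0.0185 m².
Then P = σAT⁴ = 5.670×10⁻⁸×0.0185×(485.834)⁴ = 58.4 W.

P ≈ 58.4 W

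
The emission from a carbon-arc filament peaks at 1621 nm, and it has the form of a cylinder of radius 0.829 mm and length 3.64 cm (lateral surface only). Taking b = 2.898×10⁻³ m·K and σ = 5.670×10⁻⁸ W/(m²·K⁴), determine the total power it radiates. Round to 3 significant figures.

P ≈ 110 W

Wien's law: T = b/λ_max = 2.898×10⁻³/1.621×10⁻⁶ = 1787.79 K.
Lateral area A = 2πrL = 2π×8.29×10⁻⁴×0.0364 = 1.89599×10⁻⁴ m².
Then P = σAT⁴ = 5.670×10⁻⁸×1.89599×10⁻⁴×(1787.79)⁴ = 110 W.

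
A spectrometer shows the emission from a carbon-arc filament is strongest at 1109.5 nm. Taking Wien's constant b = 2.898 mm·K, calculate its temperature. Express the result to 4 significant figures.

Wien's law gives T = b/λ_max = (2.898×10⁻³ m·K)/(1.1095×10⁻⁶ m) = 2612 K.

T ≈ 2612 K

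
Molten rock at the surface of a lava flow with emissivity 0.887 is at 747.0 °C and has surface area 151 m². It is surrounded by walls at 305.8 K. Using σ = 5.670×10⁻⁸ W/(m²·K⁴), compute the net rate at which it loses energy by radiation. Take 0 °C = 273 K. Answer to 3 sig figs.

Net loss ≈ 8.15×10⁶ W

T = 747.0 °C + 273 = 1020.0 K.
Area A = 151 m².
Net radiated power P_net = εσA(T⁴ − T₀⁴) = 0.887×5.670×10⁻⁸×151×(1020.0⁴ − 305.8⁴).
T⁴ − T₀⁴ = 1.08243×10¹² − 8.74480×10⁹ = 1.07369×10¹² K⁴, so P_net = 8.15×10⁶ W.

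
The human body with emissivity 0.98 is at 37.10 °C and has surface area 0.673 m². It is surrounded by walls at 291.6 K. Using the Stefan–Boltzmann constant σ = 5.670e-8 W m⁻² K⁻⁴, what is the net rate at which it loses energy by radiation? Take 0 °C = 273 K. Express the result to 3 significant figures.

T = 37.10 °C + 273 = 310.10 K.
Area A = 0.673 m².
Net radiated power P_net = εσA(T⁴ − T₀⁴) = 0.98×5.670×10⁻⁸×0.673×(310.10⁴ − 291.6⁴).
T⁴ − T₀⁴ = 9.24713×10⁹ − 7.23020×10⁹ = 2.01693×10⁹ K⁴, so P_net = 75.4 W.

Net loss ≈ 75.4 W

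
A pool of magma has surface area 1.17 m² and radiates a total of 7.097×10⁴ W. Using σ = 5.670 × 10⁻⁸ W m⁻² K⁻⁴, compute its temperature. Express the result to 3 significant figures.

Area A = 1.17 m².
P = σAT⁴ ⇒ T = (P/(σA))^(1/4) = (7.097×10⁴/(5.670×10⁻⁸×1.17))^(1/4) = 1.02×10³ K.

T ≈ 1.02×10³ K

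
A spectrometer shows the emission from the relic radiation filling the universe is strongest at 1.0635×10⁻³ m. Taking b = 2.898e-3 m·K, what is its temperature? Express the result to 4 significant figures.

T ≈ 2.725 K

Wien's law gives T = b/λ_max = (2.898×10⁻³ m·K)/(1.0635×10⁻³ m) = 2.725 K.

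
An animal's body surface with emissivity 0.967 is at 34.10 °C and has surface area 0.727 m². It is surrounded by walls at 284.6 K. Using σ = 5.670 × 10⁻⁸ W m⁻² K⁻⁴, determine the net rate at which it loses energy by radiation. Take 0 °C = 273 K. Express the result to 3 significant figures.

Net loss ≈ 93.0 W

T = 34.10 °C + 273 = 307.10 K.
Area A = 0.727 m².
Net radiated power P_net = εσA(T⁴ − T₀⁴) = 0.967×5.670×10⁻⁸×0.727×(307.10⁴ − 284.6⁴).
T⁴ − T₀⁴ = 8.89445×10⁹ − 6.56054×10⁹ = 2.33391×10⁹ K⁴, so P_net = 93.0 W.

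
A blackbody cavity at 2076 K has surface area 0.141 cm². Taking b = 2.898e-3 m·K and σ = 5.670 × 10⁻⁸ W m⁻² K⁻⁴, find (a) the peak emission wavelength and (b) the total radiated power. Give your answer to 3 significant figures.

λ_max ≈ 1.40×10³ nm; P ≈ 14.8 W

(a) λ_max = b/T = 2.898×10⁻³/2076 = 1.396×10⁻⁶ m = 1.40×10³ nm.
Area A = 0.141 cm² = 1.41×10⁻⁵ m².
(b) P = σAT⁴ = 5.670×10⁻⁸×1.41×10⁻⁵×(2076)⁴ = 14.8 W.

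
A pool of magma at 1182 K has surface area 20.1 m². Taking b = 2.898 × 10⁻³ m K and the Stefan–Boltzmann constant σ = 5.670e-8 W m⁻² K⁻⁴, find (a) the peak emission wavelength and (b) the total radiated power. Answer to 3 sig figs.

(a) λ_max = b/T = 2.898×10⁻³/1182 = 2.452×10⁻⁶ m = 2.45×10³ nm.
Area A = 20.1 m².
(b) P = σAT⁴ = 5.670×10⁻⁸×20.1×(1182)⁴ = 2.22×10⁶ W.

λ_max ≈ 2.45×10³ nm; P ≈ 2.22×10⁶ W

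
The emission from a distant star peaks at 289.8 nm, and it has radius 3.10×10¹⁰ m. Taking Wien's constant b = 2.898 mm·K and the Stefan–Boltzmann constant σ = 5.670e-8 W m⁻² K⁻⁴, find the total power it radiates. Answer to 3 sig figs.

P ≈ 6.85×10³⁰ W

Wien's law: T = b/λ_max = 2.898×10⁻³/2.898×10⁻⁷ = 10000.0 K.
Surface area A = 4πR² = 4π(3.10×10¹⁰ m)² = 1.20763×10²² m².
Then P = σAT⁴ = 5.670×10⁻⁸×1.20763×10²²×(10000.0)⁴ = 6.85×10³⁰ W.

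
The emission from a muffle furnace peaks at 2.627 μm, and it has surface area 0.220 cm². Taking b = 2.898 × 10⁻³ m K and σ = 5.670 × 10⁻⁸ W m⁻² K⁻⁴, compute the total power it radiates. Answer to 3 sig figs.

P ≈ 1.85 W

Wien's law: T = b/λ_max = 2.898×10⁻³/2.627×10⁻⁶ = 1103.16 K.
Area A = 0.220 cm² = 2.20×10⁻⁵ m².
Then P = σAT⁴ = 5.670×10⁻⁸×2.20×10⁻⁵×(1103.16)⁴ = 1.85 W.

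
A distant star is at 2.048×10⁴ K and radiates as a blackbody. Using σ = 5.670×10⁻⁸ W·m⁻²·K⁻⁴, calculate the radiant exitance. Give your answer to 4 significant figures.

I ≈ 9.975×10⁹ W/m²

Stefan–Boltzmann: I = σT⁴ = 5.670×10⁻⁸ × (2.048×10⁴)⁴ = 9.975×10⁹ W/m².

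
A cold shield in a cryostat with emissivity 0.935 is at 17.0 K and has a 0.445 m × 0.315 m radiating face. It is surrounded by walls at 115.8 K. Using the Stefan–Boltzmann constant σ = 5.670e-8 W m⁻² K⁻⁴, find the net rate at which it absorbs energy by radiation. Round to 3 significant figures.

Net gain ≈ 1.34 W

Area A = 0.445 × 0.315 = 0.140175 m².
Net radiated power P_net = εσA(T⁴ − T₀⁴) = 0.935×5.670×10⁻⁸×0.140175×(17.0⁴ − 115.8⁴).
T⁴ − T₀⁴ = 83521.0 − 1.79818×10⁸ = -1.79734×10⁸ K⁴, so P_net = -1.34 W — negative, meaning a net gain of 1.34 W.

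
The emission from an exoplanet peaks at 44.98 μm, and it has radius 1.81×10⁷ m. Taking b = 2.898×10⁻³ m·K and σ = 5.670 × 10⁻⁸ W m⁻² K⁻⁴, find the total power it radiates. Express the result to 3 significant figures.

P ≈ 4.02×10¹⁵ W

Wien's law: T = b/λ_max = 2.898×10⁻³/4.498×10⁻⁵ = 64.4286 K.
Surface area A = 4πR² = 4π(1.81×10⁷ m)² = 4.11687×10¹⁵ m².
Then P = σAT⁴ = 5.670×10⁻⁸×4.11687×10¹⁵×(64.4286)⁴ = 4.02×10¹⁵ W.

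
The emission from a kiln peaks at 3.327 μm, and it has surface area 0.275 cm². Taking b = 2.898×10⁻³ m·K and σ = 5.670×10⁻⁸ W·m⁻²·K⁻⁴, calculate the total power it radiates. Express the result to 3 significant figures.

Wien's law: T = b/λ_max = 2.898×10⁻³/3.327×10⁻⁶ = 871.055 K.
Area A = 0.275 cm² = 2.75×10⁻⁵ m².
Then P = σAT⁴ = 5.670×10⁻⁸×2.75×10⁻⁵×(871.055)⁴ = 0.898 W.

P ≈ 0.898 W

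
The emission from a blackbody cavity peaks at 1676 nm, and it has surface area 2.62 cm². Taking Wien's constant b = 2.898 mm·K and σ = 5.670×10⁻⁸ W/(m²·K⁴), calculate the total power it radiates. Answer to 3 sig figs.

P ≈ 133 W

Wien's law: T = b/λ_max = 2.898×10⁻³/1.676×10⁻⁶ = 1729.12 K.
Area A = 2.62 cm² = 2.62×10⁻⁴ m².
Then P = σAT⁴ = 5.670×10⁻⁸×2.62×10⁻⁴×(1729.12)⁴ = 133 W.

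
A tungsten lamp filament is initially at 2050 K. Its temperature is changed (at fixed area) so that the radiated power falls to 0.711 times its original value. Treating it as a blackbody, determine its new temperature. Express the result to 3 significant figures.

T₂ ≈ 1.88×10³ K

P ∝ T⁴, so T₂/T₁ = (P₂/P₁)^(1/4) = (0.711)^(1/4) = 0.918264.
T₂ = 2050 × 0.918264 = 1.88×10³ K.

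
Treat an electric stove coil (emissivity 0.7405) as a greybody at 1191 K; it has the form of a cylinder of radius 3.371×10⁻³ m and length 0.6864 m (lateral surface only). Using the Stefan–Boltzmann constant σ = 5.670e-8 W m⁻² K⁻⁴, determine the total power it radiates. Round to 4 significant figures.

Lateral area A = 2πrL = 2π×3.371×10⁻³×0.6864 = 0.0145384 m².
P = εσAT⁴ = 0.7405 × 5.670×10⁻⁸ × 0.0145384 × (1191)⁴ = 1228 W.

P ≈ 1228 W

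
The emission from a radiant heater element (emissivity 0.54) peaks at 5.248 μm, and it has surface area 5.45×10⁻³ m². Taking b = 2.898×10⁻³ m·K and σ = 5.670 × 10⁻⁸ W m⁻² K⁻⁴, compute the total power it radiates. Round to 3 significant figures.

Wien's law: T = b/λ_max = 2.898×10⁻³/5.248×10⁻⁶ = 552.210 K.
Area A = 5.45×10⁻³ m².
Then P = εσAT⁴ = 0.54×5.670×10⁻⁸×5.45×10⁻³×(552.210)⁴ = 15.5 W.

P ≈ 15.5 W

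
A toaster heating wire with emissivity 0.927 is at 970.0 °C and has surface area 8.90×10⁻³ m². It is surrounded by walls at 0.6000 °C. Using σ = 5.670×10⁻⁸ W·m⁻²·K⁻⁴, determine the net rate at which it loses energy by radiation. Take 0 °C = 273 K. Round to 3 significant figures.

Net loss ≈ 1.11×10³ W

T = 970.0 °C + 273 = 1243.0 K.
Surroundings: T = 0.6000 °C + 273 = 273.6000 K.
Area A = 8.90×10⁻³ m².
Net radiated power P_net = εσA(T⁴ − T₀⁴) = 0.927×5.670×10⁻⁸×8.90×10⁻³×(1243.0⁴ − 273.6000⁴).
T⁴ − T₀⁴ = 2.38718×10¹² − 5.60356×10⁹ = 2.38158×10¹² K⁴, so P_net = 1.11×10³ W.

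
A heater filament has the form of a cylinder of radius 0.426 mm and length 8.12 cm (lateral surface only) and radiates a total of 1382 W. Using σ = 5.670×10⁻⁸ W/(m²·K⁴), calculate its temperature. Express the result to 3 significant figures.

Lateral area A = 2πrL = 2π×4.26×10⁻⁴×0.0812 = 2.17343×10⁻⁴ m².
P = σAT⁴ ⇒ T = (P/(σA))^(1/4) = (1382/(5.670×10⁻⁸×2.17343×10⁻⁴))^(1/4) = 3.25×10³ K.

T ≈ 3.25×10³ K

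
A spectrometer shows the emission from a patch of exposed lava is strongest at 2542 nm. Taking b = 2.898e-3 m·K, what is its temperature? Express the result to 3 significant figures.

Wien's law gives T = b/λ_max = (2.898×10⁻³ m·K)/(2.542×10⁻⁶ m) = 1.14×10³ K.

T ≈ 1.14×10³ K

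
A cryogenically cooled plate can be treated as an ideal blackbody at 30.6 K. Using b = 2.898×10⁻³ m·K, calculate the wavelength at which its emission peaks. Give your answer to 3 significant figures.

λ_max ≈ 94.7 μm

Wien's displacement law: λ_max = b/T = (2.898×10⁻³ m·K)/(30.6 K) = 9.471×10⁻⁵ m.
That is 94.7 μm, in the infrared range.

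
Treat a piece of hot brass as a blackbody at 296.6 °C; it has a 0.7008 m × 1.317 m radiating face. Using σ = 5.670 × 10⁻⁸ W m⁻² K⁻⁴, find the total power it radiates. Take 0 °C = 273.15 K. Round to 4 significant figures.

P ≈ 5514 W

T = 296.6 °C + 273.15 = 569.75 K.
Area A = 0.7008 × 1.317 = 0.922954 m².
P = σAT⁴ = 5.670×10⁻⁸ × 0.922954 × (569.75)⁴ = 5514 W.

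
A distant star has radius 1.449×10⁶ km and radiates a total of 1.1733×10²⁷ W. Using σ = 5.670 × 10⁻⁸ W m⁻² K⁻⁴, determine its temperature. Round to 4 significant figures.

Surface area A = 4πR² = 4π(1.449×10⁹ m)² = 2.63844×10¹⁹ m².
P = σAT⁴ ⇒ T = (P/(σA))^(1/4) = (1.1733×10²⁷/(5.670×10⁻⁸×2.63844×10¹⁹))^(1/4) = 5292 K.

T ≈ 5292 K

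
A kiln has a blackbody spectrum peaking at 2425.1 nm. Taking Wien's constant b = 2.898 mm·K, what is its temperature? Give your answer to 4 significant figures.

Wien's law gives T = b/λ_max = (2.898×10⁻³ m·K)/(2.4251×10⁻⁶ m) = 1195 K.

T ≈ 1195 K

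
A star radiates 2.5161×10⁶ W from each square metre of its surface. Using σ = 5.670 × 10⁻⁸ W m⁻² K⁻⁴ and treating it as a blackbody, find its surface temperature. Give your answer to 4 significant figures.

I = σT⁴, so T = (I/σ)^(1/4) = (2.5161×10⁶/(5.670×10⁻⁸))^(1/4) = 2581 K.

T ≈ 2581 K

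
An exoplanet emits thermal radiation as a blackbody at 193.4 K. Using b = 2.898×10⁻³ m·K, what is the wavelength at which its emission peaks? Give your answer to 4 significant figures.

Wien's displacement law: λ_max = b/T = (2.898×10⁻³ m·K)/(193.4 K) = 1.4984×10⁻⁵ m.
That is 14.98 μm, in the infrared range.

λ_max ≈ 14.98 μm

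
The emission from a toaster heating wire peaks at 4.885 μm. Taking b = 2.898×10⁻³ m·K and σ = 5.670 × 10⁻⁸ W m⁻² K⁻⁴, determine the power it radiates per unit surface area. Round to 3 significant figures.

Wien's law: T = b/λ_max = 2.898×10⁻³/4.885×10⁻⁶ = 593.245 K.
Then I = σT⁴ = 5.670×10⁻⁸×(593.245)⁴ = 7.02×10³ W/m².

I ≈ 7.02×10³ W/m²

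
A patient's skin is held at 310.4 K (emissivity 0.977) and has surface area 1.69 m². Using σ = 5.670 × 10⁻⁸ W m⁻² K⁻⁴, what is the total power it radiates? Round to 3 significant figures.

P ≈ 869 W

Area A = 1.69 m².
P = εσAT⁴ = 0.977 × 5.670×10⁻⁸ × 1.69 × (310.4)⁴ = 869 W.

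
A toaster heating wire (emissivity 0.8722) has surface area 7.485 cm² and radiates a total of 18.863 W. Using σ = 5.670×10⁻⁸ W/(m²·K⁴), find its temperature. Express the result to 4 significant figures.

Area A = 7.485 cm² = 7.485×10⁻⁴ m².
P = εσAT⁴ ⇒ T = (P/(εσA))^(1/4) = (18.863/(0.8722×5.670×10⁻⁸×7.485×10⁻⁴))^(1/4) = 844.9 K.

T ≈ 844.9 K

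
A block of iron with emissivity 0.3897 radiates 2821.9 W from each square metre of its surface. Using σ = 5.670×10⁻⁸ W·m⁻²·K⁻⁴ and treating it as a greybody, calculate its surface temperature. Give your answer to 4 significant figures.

T ≈ 597.8 K

I = εσT⁴, so T = (I/εσ)^(1/4) = (2821.9/(0.3897×5.670×10⁻⁸))^(1/4) = 597.8 K.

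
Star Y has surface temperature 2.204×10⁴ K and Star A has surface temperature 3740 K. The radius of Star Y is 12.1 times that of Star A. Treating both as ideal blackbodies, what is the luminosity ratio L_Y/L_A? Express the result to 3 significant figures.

L ∝ R²T⁴, so L_Y/L_A = (R_Y/R_A)²(T_Y/T_A)⁴ = (12.1)² × (2.204×10⁴/3740)⁴ = 146.41 × 1206.04 = 1.77×10⁵.

L_Y/L_A ≈ 1.77×10⁵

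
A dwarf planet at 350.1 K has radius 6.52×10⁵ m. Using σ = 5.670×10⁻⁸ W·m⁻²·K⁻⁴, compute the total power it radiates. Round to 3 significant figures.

P ≈ 4.55×10¹⁵ W

Surface area A = 4πR² = 4π(6.52×10⁵ m)² = 5.34201×10¹² m².
P = σAT⁴ = 5.670×10⁻⁸ × 5.34201×10¹² × (350.1)⁴ = 4.55×10¹⁵ W.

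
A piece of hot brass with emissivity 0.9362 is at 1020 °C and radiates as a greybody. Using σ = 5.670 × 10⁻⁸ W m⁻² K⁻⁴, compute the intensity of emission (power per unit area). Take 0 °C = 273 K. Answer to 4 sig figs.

T = 1020 °C + 273 = 1293 K.
Stefan–Boltzmann: I = εσT⁴ = 0.9362 × 5.670×10⁻⁸ × (1293)⁴ = 1.484×10⁵ W/m².

I ≈ 1.484×10⁵ W/m²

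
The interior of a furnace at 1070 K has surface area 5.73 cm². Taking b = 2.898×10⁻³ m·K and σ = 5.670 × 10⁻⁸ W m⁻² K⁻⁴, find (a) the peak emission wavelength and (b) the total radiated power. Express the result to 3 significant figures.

(a) λ_max = b/T = 2.898×10⁻³/1070 = 2.708×10⁻⁶ m = 2.71×10³ nm.
Area A = 5.73 cm² = 5.73×10⁻⁴ m².
(b) P = σAT⁴ = 5.670×10⁻⁸×5.73×10⁻⁴×(1070)⁴ = 42.6 W.

λ_max ≈ 2.71×10³ nm; P ≈ 42.6 W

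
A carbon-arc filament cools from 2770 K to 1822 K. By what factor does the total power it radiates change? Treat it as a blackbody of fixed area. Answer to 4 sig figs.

P ∝ T⁴, so P₂/P₁ = (T₂/T₁)⁴ = (1822/2770)⁴ = (0.657762)⁴ = 0.1872.

P₂/P₁ ≈ 0.1872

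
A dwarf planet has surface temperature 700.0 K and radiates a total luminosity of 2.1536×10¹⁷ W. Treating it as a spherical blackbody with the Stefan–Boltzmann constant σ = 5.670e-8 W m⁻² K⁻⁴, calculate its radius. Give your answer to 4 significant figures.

L = 4πR²σT⁴ ⇒ R = √(L/(4πσT⁴)).
σT⁴ = 13613.7 W/m², so R = √(2.1536×10¹⁷/(4π×13613.7)) = 1.122×10⁶ m.

R ≈ 1.122×10⁶ m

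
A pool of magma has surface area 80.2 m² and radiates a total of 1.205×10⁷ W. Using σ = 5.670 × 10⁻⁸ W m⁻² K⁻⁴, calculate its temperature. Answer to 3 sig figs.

Area A = 80.2 m².
P = σAT⁴ ⇒ T = (P/(σA))^(1/4) = (1.205×10⁷/(5.670×10⁻⁸×80.2))^(1/4) = 1.28×10³ K.

T ≈ 1.28×10³ K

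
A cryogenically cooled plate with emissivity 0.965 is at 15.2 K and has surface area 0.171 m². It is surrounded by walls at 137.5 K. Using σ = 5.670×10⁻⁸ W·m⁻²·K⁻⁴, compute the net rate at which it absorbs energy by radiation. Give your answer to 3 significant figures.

Area A = 0.171 m².
Net radiated power P_net = εσA(T⁴ − T₀⁴) = 0.965×5.670×10⁻⁸×0.171×(15.2⁴ − 137.5⁴).
T⁴ − T₀⁴ = 53379.5 − 3.57446×10⁸ = -3.57393×10⁸ K⁴, so P_net = -3.34 W — negative, meaning a net gain of 3.34 W.

Net gain ≈ 3.34 W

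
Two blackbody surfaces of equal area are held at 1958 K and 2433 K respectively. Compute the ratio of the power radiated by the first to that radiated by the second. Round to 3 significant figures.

P₁/P₂ ≈ 0.419

With equal areas, P₁/P₂ = (T₁/T₂)⁴ = (1958/2433)⁴ = 0.419.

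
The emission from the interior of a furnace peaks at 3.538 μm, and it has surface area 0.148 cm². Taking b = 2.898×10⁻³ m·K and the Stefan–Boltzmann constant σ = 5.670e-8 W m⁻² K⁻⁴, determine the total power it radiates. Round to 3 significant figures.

P ≈ 0.378 W

Wien's law: T = b/λ_max = 2.898×10⁻³/3.538×10⁻⁶ = 819.107 K.
Area A = 0.148 cm² = 1.48×10⁻⁵ m².
Then P = σAT⁴ = 5.670×10⁻⁸×1.48×10⁻⁵×(819.107)⁴ = 0.378 W.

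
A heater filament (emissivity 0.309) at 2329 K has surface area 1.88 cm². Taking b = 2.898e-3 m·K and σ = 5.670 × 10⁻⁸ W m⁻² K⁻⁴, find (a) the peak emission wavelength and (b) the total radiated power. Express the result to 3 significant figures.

(a) λ_max = b/T = 2.898×10⁻³/2329 = 1.244×10⁻⁶ m = 1.24 μm.
Area A = 1.88 cm² = 1.88×10⁻⁴ m².
(b) P = εσAT⁴ = 0.309×5.670×10⁻⁸×1.88×10⁻⁴×(2329)⁴ = 96.9 W.

λ_max ≈ 1.24 μm; P ≈ 96.9 W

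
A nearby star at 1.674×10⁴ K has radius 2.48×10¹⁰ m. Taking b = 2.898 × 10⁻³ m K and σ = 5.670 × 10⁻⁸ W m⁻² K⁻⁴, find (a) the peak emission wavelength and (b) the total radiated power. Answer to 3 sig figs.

λ_max ≈ 173 nm; P ≈ 3.44×10³¹ W

(a) λ_max = b/T = 2.898×10⁻³/1.674×10⁴ = 1.731×10⁻⁷ m = 173 nm.
Surface area A = 4πR² = 4π(2.48×10¹⁰ m)² = 7.72882×10²¹ m².
(b) P = σAT⁴ = 5.670×10⁻⁸×7.72882×10²¹×(1.674×10⁴)⁴ = 3.44×10³¹ W.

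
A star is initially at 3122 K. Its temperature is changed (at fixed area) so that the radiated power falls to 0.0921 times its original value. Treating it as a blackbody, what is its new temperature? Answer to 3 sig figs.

T₂ ≈ 1.72×10³ K

P ∝ T⁴, so T₂/T₁ = (P₂/P₁)^(1/4) = (0.0921)^(1/4) = 0.550890.
T₂ = 3122 × 0.550890 = 1.72×10³ K.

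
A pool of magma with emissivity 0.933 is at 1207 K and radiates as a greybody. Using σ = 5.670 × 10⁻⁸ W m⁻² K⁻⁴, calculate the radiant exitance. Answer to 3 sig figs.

Stefan–Boltzmann: I = εσT⁴ = 0.933 × 5.670×10⁻⁸ × (1207)⁴ = 1.12×10⁵ W/m².

I ≈ 1.12×10⁵ W/m²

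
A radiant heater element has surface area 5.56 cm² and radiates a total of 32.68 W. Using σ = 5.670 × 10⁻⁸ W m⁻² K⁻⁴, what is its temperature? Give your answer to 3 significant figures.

Area A = 5.56 cm² = 5.56×10⁻⁴ m².
P = σAT⁴ ⇒ T = (P/(σA))^(1/4) = (32.68/(5.670×10⁻⁸×5.56×10⁻⁴))^(1/4) = 1.01×10³ K.

T ≈ 1.01×10³ K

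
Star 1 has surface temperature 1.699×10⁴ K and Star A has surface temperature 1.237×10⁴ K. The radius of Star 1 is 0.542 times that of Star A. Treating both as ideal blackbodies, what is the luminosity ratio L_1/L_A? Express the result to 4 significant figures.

L ∝ R²T⁴, so L_1/L_A = (R_1/R_A)²(T_1/T_A)⁴ = (0.542)² × (1.699×10⁴/1.237×10⁴)⁴ = 0.293764 × 3.55873 = 1.045.

L_1/L_A ≈ 1.045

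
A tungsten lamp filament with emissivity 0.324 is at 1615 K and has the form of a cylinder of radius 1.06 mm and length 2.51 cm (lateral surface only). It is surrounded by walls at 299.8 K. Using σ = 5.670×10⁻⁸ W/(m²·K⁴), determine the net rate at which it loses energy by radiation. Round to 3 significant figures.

Lateral area A = 2πrL = 2π×1.06×10⁻³×0.0251 = 1.67170×10⁻⁴ m².
Net radiated power P_net = εσA(T⁴ − T₀⁴) = 0.324×5.670×10⁻⁸×1.67170×10⁻⁴×(1615⁴ − 299.8⁴).
T⁴ − T₀⁴ = 6.80284×10¹² − 8.07842×10⁹ = 6.79476×10¹² K⁴, so P_net = 20.9 W.

Net loss ≈ 20.9 W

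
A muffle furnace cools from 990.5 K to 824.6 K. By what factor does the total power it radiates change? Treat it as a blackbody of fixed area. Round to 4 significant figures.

P₂/P₁ ≈ 0.4803

P ∝ T⁴, so P₂/P₁ = (T₂/T₁)⁴ = (824.6/990.5)⁴ = (0.832509)⁴ = 0.4803.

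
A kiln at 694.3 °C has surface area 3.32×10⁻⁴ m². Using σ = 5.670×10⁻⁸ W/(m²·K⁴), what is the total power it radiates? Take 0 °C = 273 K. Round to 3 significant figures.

P ≈ 16.5 W

T = 694.3 °C + 273 = 967.3 K.
Area A = 3.32×10⁻⁴ m².
P = σAT⁴ = 5.670×10⁻⁸ × 3.32×10⁻⁴ × (967.3)⁴ = 16.5 W.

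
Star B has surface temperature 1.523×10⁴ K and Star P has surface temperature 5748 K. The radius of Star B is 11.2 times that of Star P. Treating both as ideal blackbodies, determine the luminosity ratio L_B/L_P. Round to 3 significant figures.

L_B/L_P ≈ 6.18×10³

L ∝ R²T⁴, so L_B/L_P = (R_B/R_P)²(T_B/T_P)⁴ = (11.2)² × (1.523×10⁴/5748)⁴ = 125.44 × 49.2870 = 6.18×10³.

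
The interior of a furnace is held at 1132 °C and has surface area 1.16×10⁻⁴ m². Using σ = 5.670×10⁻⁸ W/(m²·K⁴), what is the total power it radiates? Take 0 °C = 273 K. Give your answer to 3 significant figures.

P ≈ 25.6 W

T = 1132 °C + 273 = 1405 K.
Area A = 1.16×10⁻⁴ m².
P = σAT⁴ = 5.670×10⁻⁸ × 1.16×10⁻⁴ × (1405)⁴ = 25.6 W.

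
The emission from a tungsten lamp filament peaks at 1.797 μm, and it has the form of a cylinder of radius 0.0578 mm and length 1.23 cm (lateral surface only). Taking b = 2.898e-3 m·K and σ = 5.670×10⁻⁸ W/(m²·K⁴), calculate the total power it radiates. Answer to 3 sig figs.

Wien's law: T = b/λ_max = 2.898×10⁻³/1.797×10⁻⁶ = 1612.69 K.
Lateral area A = 2πrL = 2π×5.78×10⁻⁵×0.0123 = 4.46697×10⁻⁶ m².
Then P = σAT⁴ = 5.670×10⁻⁸×4.46697×10⁻⁶×(1612.69)⁴ = 1.71 W.

P ≈ 1.71 W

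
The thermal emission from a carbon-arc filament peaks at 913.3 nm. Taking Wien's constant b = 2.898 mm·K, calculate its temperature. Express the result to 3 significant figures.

T ≈ 3.17×10³ K

Wien's law gives T = b/λ_max = (2.898×10⁻³ m·K)/(9.133×10⁻⁷ m) = 3.17×10³ K.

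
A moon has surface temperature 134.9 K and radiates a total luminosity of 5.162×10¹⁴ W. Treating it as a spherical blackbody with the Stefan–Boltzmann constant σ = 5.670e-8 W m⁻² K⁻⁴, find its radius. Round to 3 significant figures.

R ≈ 1.48×10⁶ m

L = 4πR²σT⁴ ⇒ R = √(L/(4πσT⁴)).
σT⁴ = 18.7772 W/m², so R = √(5.162×10¹⁴/(4π×18.7772)) = 1.48×10⁶ m.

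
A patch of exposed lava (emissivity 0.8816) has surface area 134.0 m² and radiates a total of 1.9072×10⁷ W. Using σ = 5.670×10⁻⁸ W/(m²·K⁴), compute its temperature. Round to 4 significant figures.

T ≈ 1299 K

Area A = 134.0 m².
P = εσAT⁴ ⇒ T = (P/(εσA))^(1/4) = (1.9072×10⁷/(0.8816×5.670×10⁻⁸×134.0))^(1/4) = 1299 K.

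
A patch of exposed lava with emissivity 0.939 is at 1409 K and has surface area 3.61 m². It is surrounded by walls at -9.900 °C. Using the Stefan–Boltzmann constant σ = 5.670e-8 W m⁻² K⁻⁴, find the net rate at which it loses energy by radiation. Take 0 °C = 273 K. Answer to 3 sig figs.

Net loss ≈ 7.57×10⁵ W

Surroundings: T = -9.900 °C + 273 = 263.100 K.
Area A = 3.61 m².
Net radiated power P_net = εσA(T⁴ − T₀⁴) = 0.939×5.670×10⁻⁸×3.61×(1409⁴ − 263.100⁴).
T⁴ − T₀⁴ = 3.94134×10¹² − 4.79163×10⁹ = 3.93655×10¹² K⁴, so P_net = 7.57×10⁵ W.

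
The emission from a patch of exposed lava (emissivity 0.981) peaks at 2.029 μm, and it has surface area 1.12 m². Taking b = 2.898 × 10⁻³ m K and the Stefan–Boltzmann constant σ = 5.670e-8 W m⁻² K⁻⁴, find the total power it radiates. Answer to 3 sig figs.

Wien's law: T = b/λ_max = 2.898×10⁻³/2.029×10⁻⁶ = 1428.29 K.
Area A = 1.12 m².
Then P = εσAT⁴ = 0.981×5.670×10⁻⁸×1.12×(1428.29)⁴ = 2.59×10⁵ W.

P ≈ 2.59×10⁵ W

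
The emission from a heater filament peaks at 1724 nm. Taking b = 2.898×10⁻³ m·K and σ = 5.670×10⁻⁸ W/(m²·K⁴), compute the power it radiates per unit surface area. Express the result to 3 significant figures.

Wien's law: T = b/λ_max = 2.898×10⁻³/1.724×10⁻⁶ = 1680.97 K.
Then I = σT⁴ = 5.670×10⁻⁸×(1680.97)⁴ = 4.53×10⁵ W/m².

I ≈ 4.53×10⁵ W/m²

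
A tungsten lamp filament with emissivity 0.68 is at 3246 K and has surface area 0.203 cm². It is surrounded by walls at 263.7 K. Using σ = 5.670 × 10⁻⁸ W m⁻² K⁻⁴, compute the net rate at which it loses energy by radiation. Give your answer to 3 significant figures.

Area A = 0.203 cm² = 2.03×10⁻⁵ m².
Net radiated power P_net = εσA(T⁴ − T₀⁴) = 0.68×5.670×10⁻⁸×2.03×10⁻⁵×(3246⁴ − 263.7⁴).
T⁴ − T₀⁴ = 1.11018×10¹⁴ − 4.83549×10⁹ = 1.11013×10¹⁴ K⁴, so P_net = 86.9 W.

Net loss ≈ 86.9 W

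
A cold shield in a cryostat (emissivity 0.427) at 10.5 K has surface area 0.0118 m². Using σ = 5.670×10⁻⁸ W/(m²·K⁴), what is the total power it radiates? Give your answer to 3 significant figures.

Area A = 0.0118 m².
P = εσAT⁴ = 0.427 × 5.670×10⁻⁸ × 0.0118 × (10.5)⁴ = 3.47×10⁻⁶ W.

P ≈ 3.47×10⁻⁶ W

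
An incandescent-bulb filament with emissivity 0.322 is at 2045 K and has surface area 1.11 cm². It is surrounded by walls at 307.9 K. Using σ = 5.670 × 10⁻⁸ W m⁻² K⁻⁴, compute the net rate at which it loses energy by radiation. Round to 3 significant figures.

Net loss ≈ 35.4 W

Area A = 1.11 cm² = 1.11×10⁻⁴ m².
Net radiated power P_net = εσA(T⁴ − T₀⁴) = 0.322×5.670×10⁻⁸×1.11×10⁻⁴×(2045⁴ − 307.9⁴).
T⁴ − T₀⁴ = 1.74893×10¹³ − 8.98750×10⁹ = 1.74803×10¹³ K⁴, so P_net = 35.4 W.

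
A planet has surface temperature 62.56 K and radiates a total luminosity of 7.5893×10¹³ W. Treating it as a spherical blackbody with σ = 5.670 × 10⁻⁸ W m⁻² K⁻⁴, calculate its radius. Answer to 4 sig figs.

R ≈ 2.637×10⁶ m

L = 4πR²σT⁴ ⇒ R = √(L/(4πσT⁴)).
σT⁴ = 0.868500 W/m², so R = √(7.5893×10¹³/(4π×0.868500)) = 2.637×10⁶ m.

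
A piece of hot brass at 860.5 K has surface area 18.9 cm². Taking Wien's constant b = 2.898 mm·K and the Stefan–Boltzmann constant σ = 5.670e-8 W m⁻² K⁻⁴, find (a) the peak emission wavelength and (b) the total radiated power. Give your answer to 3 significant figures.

(a) λ_max = b/T = 2.898×10⁻³/860.5 = 3.368×10⁻⁶ m = 3.37 μm.
Area A = 18.9 cm² = 1.89×10⁻³ m².
(b) P = σAT⁴ = 5.670×10⁻⁸×1.89×10⁻³×(860.5)⁴ = 58.8 W.

λ_max ≈ 3.37 μm; P ≈ 58.8 W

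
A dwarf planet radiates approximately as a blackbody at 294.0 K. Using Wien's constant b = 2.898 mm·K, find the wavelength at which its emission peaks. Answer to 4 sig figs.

Wien's displacement law: λ_max = b/T = (2.898×10⁻³ m·K)/(294.0 K) = 9.8571×10⁻⁶ m.
That is 9.857 μm, in the infrared range.

λ_max ≈ 9.857 μm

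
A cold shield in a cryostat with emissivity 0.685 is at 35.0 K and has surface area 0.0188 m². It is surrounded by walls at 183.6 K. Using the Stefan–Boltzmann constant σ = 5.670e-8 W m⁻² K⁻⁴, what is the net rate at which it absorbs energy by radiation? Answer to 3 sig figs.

Net gain ≈ 0.829 W

Area A = 0.0188 m².
Net radiated power P_net = εσA(T⁴ − T₀⁴) = 0.685×5.670×10⁻⁸×0.0188×(35.0⁴ − 183.6⁴).
T⁴ − T₀⁴ = 1.50062×10⁶ − 1.13629×10⁹ = -1.13479×10⁹ K⁴, so P_net = -0.829 W — negative, meaning a net gain of 0.829 W.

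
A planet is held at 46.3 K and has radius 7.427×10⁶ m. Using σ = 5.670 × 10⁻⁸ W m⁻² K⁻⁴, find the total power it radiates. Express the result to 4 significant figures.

P ≈ 1.806×10¹⁴ W

Surface area A = 4πR² = 4π(7.427×10⁶ m)² = 6.93165×10¹⁴ m².
P = σAT⁴ = 5.670×10⁻⁸ × 6.93165×10¹⁴ × (46.3)⁴ = 1.806×10¹⁴ W.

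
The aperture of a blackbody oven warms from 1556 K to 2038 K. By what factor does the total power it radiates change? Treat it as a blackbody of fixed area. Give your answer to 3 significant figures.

P₂/P₁ ≈ 2.94

P ∝ T⁴, so P₂/P₁ = (T₂/T₁)⁴ = (2038/1556)⁴ = (1.30977)⁴ = 2.94.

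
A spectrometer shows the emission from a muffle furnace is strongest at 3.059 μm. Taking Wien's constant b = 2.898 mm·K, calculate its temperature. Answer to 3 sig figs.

T ≈ 947 K

Wien's law gives T = b/λ_max = (2.898×10⁻³ m·K)/(3.059×10⁻⁶ m) = 947 K.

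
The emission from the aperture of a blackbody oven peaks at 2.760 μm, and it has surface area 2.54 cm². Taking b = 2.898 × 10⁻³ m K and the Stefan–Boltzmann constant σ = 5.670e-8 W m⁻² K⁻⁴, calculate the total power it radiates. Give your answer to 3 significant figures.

P ≈ 17.5 W

Wien's law: T = b/λ_max = 2.898×10⁻³/2.760×10⁻⁶ = 1050.00 K.
Area A = 2.54 cm² = 2.54×10⁻⁴ m².
Then P = σAT⁴ = 5.670×10⁻⁸×2.54×10⁻⁴×(1050.00)⁴ = 17.5 W.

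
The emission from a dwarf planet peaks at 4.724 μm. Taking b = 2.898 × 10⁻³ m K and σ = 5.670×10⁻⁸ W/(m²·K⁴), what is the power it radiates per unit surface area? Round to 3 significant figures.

Wien's law: T = b/λ_max = 2.898×10⁻³/4.724×10⁻⁶ = 613.463 K.
Then I = σT⁴ = 5.670×10⁻⁸×(613.463)⁴ = 8.03×10³ W/m².

I ≈ 8.03×10³ W/m²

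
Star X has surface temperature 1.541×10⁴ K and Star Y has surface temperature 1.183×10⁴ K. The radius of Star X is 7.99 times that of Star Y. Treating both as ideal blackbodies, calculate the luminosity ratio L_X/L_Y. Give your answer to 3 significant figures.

L_X/L_Y ≈ 184

L ∝ R²T⁴, so L_X/L_Y = (R_X/R_Y)²(T_X/T_Y)⁴ = (7.99)² × (1.541×10⁴/1.183×10⁴)⁴ = 63.8401 × 2.87920 = 184.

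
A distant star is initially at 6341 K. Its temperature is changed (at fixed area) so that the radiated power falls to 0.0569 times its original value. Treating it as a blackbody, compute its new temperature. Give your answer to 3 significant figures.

T₂ ≈ 3.10×10³ K

P ∝ T⁴, so T₂/T₁ = (P₂/P₁)^(1/4) = (0.0569)^(1/4) = 0.488403.
T₂ = 6341 × 0.488403 = 3.10×10³ K.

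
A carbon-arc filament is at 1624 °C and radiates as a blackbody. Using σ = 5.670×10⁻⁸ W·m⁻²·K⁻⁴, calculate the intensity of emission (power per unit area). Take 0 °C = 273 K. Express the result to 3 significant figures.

T = 1624 °C + 273 = 1897 K.
Stefan–Boltzmann: I = σT⁴ = 5.670×10⁻⁸ × (1897)⁴ = 7.34×10⁵ W/m².

I ≈ 7.34×10⁵ W/m²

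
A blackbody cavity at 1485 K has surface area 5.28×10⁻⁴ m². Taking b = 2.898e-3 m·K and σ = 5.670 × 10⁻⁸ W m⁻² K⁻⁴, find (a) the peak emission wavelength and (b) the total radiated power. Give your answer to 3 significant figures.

λ_max ≈ 1.95 μm; P ≈ 146 W

(a) λ_max = b/T = 2.898×10⁻³/1485 = 1.952×10⁻⁶ m = 1.95 μm.
Area A = 5.28×10⁻⁴ m².
(b) P = σAT⁴ = 5.670×10⁻⁸×5.28×10⁻⁴×(1485)⁴ = 146 W.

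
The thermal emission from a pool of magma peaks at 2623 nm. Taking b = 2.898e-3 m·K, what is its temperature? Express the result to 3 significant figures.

T ≈ 1.10×10³ K

Wien's law gives T = b/λ_max = (2.898×10⁻³ m·K)/(2.623×10⁻⁶ m) = 1.10×10³ K.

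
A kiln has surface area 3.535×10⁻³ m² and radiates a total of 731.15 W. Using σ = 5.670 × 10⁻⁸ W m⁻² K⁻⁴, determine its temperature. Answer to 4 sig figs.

T ≈ 1382 K

Area A = 3.535×10⁻³ m².
P = σAT⁴ ⇒ T = (P/(σA))^(1/4) = (731.15/(5.670×10⁻⁸×3.535×10⁻³))^(1/4) = 1382 K.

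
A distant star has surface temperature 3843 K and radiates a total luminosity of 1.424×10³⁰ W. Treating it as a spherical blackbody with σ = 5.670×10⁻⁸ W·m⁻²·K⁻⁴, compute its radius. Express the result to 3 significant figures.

R ≈ 9.57×10¹⁰ m

L = 4πR²σT⁴ ⇒ R = √(L/(4πσT⁴)).
σT⁴ = 1.23670×10⁷ W/m², so R = √(1.424×10³⁰/(4π×1.23670×10⁷)) = 9.57×10¹⁰ m.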